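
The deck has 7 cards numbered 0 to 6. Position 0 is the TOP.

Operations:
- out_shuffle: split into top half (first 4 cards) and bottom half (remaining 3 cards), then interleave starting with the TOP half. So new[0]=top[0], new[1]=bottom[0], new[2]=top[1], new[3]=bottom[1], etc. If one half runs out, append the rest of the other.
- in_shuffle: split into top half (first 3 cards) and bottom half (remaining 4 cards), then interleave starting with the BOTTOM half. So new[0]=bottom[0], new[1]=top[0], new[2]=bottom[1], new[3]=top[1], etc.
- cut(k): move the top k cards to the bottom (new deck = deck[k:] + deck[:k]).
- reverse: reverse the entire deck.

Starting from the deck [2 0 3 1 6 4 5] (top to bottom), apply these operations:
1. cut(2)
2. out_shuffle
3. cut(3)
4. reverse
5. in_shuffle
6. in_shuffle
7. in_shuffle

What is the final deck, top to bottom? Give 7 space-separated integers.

Answer: 1 5 3 4 0 6 2

Derivation:
After op 1 (cut(2)): [3 1 6 4 5 2 0]
After op 2 (out_shuffle): [3 5 1 2 6 0 4]
After op 3 (cut(3)): [2 6 0 4 3 5 1]
After op 4 (reverse): [1 5 3 4 0 6 2]
After op 5 (in_shuffle): [4 1 0 5 6 3 2]
After op 6 (in_shuffle): [5 4 6 1 3 0 2]
After op 7 (in_shuffle): [1 5 3 4 0 6 2]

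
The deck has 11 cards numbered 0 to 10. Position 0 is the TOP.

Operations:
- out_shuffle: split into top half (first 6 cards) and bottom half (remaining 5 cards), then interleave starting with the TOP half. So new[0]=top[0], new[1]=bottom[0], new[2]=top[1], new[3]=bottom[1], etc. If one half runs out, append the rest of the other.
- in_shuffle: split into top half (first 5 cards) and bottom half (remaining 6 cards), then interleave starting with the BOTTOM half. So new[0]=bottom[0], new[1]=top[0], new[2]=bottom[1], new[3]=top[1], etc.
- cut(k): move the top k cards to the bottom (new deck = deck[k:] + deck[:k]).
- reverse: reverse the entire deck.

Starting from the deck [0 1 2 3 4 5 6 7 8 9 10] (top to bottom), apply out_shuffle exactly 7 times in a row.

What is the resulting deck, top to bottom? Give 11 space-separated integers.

After op 1 (out_shuffle): [0 6 1 7 2 8 3 9 4 10 5]
After op 2 (out_shuffle): [0 3 6 9 1 4 7 10 2 5 8]
After op 3 (out_shuffle): [0 7 3 10 6 2 9 5 1 8 4]
After op 4 (out_shuffle): [0 9 7 5 3 1 10 8 6 4 2]
After op 5 (out_shuffle): [0 10 9 8 7 6 5 4 3 2 1]
After op 6 (out_shuffle): [0 5 10 4 9 3 8 2 7 1 6]
After op 7 (out_shuffle): [0 8 5 2 10 7 4 1 9 6 3]

Answer: 0 8 5 2 10 7 4 1 9 6 3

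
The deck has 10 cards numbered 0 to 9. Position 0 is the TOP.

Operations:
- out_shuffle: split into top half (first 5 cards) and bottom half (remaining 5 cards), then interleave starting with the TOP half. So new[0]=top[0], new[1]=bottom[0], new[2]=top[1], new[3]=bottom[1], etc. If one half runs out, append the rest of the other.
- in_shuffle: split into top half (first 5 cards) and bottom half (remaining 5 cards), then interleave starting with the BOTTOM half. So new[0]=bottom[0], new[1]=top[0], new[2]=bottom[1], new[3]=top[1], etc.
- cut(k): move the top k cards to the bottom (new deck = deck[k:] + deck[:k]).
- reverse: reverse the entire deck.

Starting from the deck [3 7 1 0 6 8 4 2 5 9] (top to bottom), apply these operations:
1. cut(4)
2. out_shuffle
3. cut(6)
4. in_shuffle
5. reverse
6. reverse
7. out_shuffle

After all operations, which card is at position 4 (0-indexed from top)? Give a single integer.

Answer: 8

Derivation:
After op 1 (cut(4)): [6 8 4 2 5 9 3 7 1 0]
After op 2 (out_shuffle): [6 9 8 3 4 7 2 1 5 0]
After op 3 (cut(6)): [2 1 5 0 6 9 8 3 4 7]
After op 4 (in_shuffle): [9 2 8 1 3 5 4 0 7 6]
After op 5 (reverse): [6 7 0 4 5 3 1 8 2 9]
After op 6 (reverse): [9 2 8 1 3 5 4 0 7 6]
After op 7 (out_shuffle): [9 5 2 4 8 0 1 7 3 6]
Position 4: card 8.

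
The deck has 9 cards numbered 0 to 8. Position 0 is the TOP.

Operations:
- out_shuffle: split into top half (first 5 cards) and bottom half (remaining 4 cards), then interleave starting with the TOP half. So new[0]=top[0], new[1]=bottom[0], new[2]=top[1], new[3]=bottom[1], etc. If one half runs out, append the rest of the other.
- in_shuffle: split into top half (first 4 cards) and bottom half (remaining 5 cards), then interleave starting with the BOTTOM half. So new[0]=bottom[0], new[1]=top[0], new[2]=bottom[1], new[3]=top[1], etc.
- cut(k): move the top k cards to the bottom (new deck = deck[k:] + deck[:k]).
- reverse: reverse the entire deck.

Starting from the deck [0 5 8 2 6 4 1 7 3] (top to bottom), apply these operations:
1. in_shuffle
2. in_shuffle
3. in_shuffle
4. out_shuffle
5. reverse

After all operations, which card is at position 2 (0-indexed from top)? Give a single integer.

After op 1 (in_shuffle): [6 0 4 5 1 8 7 2 3]
After op 2 (in_shuffle): [1 6 8 0 7 4 2 5 3]
After op 3 (in_shuffle): [7 1 4 6 2 8 5 0 3]
After op 4 (out_shuffle): [7 8 1 5 4 0 6 3 2]
After op 5 (reverse): [2 3 6 0 4 5 1 8 7]
Position 2: card 6.

Answer: 6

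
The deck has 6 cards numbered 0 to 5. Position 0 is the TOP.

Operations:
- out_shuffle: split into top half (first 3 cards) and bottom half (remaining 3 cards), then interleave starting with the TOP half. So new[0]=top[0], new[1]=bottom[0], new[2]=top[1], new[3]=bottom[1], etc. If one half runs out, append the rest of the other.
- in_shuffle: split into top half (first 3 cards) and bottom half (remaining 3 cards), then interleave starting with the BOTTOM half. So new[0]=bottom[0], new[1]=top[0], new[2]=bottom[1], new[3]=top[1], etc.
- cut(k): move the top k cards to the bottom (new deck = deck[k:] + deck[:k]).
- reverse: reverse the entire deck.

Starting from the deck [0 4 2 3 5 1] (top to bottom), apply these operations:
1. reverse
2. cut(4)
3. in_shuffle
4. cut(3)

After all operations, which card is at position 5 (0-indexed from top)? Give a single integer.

After op 1 (reverse): [1 5 3 2 4 0]
After op 2 (cut(4)): [4 0 1 5 3 2]
After op 3 (in_shuffle): [5 4 3 0 2 1]
After op 4 (cut(3)): [0 2 1 5 4 3]
Position 5: card 3.

Answer: 3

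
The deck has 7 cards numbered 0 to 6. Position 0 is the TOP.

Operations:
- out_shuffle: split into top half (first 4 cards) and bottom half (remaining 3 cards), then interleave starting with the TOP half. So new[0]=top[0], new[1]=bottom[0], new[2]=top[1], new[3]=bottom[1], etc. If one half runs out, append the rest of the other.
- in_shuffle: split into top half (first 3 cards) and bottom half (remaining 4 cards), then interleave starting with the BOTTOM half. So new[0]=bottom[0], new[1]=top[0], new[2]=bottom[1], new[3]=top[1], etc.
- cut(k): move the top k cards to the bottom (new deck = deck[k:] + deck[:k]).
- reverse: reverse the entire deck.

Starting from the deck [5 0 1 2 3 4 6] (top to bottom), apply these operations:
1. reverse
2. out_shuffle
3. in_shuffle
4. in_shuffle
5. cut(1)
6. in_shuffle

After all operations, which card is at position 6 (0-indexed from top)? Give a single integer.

Answer: 1

Derivation:
After op 1 (reverse): [6 4 3 2 1 0 5]
After op 2 (out_shuffle): [6 1 4 0 3 5 2]
After op 3 (in_shuffle): [0 6 3 1 5 4 2]
After op 4 (in_shuffle): [1 0 5 6 4 3 2]
After op 5 (cut(1)): [0 5 6 4 3 2 1]
After op 6 (in_shuffle): [4 0 3 5 2 6 1]
Position 6: card 1.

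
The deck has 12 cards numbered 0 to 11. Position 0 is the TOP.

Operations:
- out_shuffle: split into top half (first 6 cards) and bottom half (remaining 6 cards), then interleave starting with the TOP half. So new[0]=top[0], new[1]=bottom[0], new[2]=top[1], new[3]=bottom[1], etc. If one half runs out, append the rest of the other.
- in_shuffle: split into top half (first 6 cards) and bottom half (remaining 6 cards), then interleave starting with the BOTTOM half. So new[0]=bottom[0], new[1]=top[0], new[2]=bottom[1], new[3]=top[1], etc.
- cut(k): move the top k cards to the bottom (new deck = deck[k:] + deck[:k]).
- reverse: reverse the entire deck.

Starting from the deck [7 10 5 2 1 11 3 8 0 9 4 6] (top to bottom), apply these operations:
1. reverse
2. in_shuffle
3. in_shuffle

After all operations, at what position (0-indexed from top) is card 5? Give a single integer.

After op 1 (reverse): [6 4 9 0 8 3 11 1 2 5 10 7]
After op 2 (in_shuffle): [11 6 1 4 2 9 5 0 10 8 7 3]
After op 3 (in_shuffle): [5 11 0 6 10 1 8 4 7 2 3 9]
Card 5 is at position 0.

Answer: 0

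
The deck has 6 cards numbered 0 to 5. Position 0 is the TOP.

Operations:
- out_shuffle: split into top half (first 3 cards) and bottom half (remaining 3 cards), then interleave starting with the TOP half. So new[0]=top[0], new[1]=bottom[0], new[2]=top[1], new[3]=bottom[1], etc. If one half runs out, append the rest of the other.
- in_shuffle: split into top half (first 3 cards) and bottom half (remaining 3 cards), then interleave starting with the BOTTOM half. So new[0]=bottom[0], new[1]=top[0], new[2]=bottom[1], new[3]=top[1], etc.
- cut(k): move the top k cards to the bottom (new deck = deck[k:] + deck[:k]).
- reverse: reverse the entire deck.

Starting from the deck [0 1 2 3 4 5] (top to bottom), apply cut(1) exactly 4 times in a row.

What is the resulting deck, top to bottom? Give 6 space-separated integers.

Answer: 4 5 0 1 2 3

Derivation:
After op 1 (cut(1)): [1 2 3 4 5 0]
After op 2 (cut(1)): [2 3 4 5 0 1]
After op 3 (cut(1)): [3 4 5 0 1 2]
After op 4 (cut(1)): [4 5 0 1 2 3]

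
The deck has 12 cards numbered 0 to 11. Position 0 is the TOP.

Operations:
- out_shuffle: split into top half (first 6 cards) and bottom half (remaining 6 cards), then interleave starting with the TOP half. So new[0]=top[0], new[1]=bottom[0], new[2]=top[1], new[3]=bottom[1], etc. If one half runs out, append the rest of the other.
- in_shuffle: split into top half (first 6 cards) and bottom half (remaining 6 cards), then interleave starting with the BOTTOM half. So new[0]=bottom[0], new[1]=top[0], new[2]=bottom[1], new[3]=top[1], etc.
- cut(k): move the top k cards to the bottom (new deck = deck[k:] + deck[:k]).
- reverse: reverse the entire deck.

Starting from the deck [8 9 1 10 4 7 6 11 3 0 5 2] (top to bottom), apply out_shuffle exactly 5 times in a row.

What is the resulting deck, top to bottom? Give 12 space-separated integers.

After op 1 (out_shuffle): [8 6 9 11 1 3 10 0 4 5 7 2]
After op 2 (out_shuffle): [8 10 6 0 9 4 11 5 1 7 3 2]
After op 3 (out_shuffle): [8 11 10 5 6 1 0 7 9 3 4 2]
After op 4 (out_shuffle): [8 0 11 7 10 9 5 3 6 4 1 2]
After op 5 (out_shuffle): [8 5 0 3 11 6 7 4 10 1 9 2]

Answer: 8 5 0 3 11 6 7 4 10 1 9 2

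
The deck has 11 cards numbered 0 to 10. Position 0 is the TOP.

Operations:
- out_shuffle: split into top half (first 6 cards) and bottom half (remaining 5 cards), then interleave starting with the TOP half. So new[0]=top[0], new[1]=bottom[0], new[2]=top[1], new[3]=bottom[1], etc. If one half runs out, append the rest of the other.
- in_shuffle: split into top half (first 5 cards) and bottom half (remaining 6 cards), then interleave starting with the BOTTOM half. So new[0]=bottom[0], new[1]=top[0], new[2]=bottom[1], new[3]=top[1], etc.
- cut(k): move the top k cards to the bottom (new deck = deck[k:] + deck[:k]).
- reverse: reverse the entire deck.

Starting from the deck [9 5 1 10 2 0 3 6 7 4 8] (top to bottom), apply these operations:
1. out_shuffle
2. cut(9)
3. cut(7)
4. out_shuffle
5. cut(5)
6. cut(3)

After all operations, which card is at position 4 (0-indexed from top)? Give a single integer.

After op 1 (out_shuffle): [9 3 5 6 1 7 10 4 2 8 0]
After op 2 (cut(9)): [8 0 9 3 5 6 1 7 10 4 2]
After op 3 (cut(7)): [7 10 4 2 8 0 9 3 5 6 1]
After op 4 (out_shuffle): [7 9 10 3 4 5 2 6 8 1 0]
After op 5 (cut(5)): [5 2 6 8 1 0 7 9 10 3 4]
After op 6 (cut(3)): [8 1 0 7 9 10 3 4 5 2 6]
Position 4: card 9.

Answer: 9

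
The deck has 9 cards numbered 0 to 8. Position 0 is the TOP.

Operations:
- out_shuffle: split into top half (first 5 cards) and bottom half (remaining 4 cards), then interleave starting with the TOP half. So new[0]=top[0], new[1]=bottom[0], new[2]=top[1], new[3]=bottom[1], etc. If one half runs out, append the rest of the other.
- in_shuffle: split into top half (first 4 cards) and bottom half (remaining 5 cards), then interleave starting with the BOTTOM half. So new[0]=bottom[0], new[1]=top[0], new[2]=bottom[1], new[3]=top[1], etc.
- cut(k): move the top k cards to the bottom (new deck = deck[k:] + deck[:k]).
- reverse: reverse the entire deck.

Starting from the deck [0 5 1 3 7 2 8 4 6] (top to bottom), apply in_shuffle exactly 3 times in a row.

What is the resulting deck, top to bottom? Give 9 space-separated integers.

Answer: 4 8 2 7 3 1 5 0 6

Derivation:
After op 1 (in_shuffle): [7 0 2 5 8 1 4 3 6]
After op 2 (in_shuffle): [8 7 1 0 4 2 3 5 6]
After op 3 (in_shuffle): [4 8 2 7 3 1 5 0 6]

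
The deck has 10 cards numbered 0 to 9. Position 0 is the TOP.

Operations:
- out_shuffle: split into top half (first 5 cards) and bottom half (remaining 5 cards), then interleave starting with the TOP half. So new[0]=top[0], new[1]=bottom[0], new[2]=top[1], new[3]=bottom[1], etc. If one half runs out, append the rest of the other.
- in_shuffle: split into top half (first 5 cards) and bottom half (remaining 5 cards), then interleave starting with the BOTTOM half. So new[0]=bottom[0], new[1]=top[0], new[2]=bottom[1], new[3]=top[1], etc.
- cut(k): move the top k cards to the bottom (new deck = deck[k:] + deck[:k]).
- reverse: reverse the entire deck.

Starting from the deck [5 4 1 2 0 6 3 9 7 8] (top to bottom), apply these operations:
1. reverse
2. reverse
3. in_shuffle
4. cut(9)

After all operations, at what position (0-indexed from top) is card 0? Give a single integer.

Answer: 0

Derivation:
After op 1 (reverse): [8 7 9 3 6 0 2 1 4 5]
After op 2 (reverse): [5 4 1 2 0 6 3 9 7 8]
After op 3 (in_shuffle): [6 5 3 4 9 1 7 2 8 0]
After op 4 (cut(9)): [0 6 5 3 4 9 1 7 2 8]
Card 0 is at position 0.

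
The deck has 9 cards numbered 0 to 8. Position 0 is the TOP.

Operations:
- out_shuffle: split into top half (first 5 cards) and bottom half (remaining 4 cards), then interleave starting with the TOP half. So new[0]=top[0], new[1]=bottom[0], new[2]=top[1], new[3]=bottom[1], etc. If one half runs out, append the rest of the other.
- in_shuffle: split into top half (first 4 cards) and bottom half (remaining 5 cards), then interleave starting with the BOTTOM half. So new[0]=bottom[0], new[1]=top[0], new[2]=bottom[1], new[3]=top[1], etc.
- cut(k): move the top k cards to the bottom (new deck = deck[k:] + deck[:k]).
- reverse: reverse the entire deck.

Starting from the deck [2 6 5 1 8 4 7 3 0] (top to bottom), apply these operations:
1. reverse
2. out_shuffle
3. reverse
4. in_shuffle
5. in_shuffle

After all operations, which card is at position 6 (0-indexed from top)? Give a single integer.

After op 1 (reverse): [0 3 7 4 8 1 5 6 2]
After op 2 (out_shuffle): [0 1 3 5 7 6 4 2 8]
After op 3 (reverse): [8 2 4 6 7 5 3 1 0]
After op 4 (in_shuffle): [7 8 5 2 3 4 1 6 0]
After op 5 (in_shuffle): [3 7 4 8 1 5 6 2 0]
Position 6: card 6.

Answer: 6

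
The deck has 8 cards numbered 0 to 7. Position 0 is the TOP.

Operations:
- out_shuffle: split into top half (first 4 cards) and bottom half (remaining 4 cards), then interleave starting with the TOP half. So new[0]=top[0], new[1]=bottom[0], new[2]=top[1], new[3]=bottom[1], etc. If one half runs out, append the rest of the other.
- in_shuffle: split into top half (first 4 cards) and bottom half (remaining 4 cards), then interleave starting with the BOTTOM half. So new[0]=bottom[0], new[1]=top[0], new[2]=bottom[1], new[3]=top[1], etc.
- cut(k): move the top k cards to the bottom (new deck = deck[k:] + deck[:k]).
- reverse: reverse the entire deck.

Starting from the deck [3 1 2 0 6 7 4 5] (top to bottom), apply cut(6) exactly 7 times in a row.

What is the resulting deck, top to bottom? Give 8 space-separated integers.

After op 1 (cut(6)): [4 5 3 1 2 0 6 7]
After op 2 (cut(6)): [6 7 4 5 3 1 2 0]
After op 3 (cut(6)): [2 0 6 7 4 5 3 1]
After op 4 (cut(6)): [3 1 2 0 6 7 4 5]
After op 5 (cut(6)): [4 5 3 1 2 0 6 7]
After op 6 (cut(6)): [6 7 4 5 3 1 2 0]
After op 7 (cut(6)): [2 0 6 7 4 5 3 1]

Answer: 2 0 6 7 4 5 3 1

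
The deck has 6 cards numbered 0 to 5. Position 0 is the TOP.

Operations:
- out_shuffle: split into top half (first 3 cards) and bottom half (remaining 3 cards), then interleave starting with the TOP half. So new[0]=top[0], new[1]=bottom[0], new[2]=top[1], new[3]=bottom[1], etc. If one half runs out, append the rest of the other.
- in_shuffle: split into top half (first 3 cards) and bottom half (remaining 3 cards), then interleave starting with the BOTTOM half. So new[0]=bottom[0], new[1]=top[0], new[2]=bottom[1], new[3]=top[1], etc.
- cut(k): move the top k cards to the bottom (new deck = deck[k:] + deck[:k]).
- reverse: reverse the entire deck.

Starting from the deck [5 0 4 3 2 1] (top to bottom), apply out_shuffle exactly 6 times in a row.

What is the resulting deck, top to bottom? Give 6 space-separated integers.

After op 1 (out_shuffle): [5 3 0 2 4 1]
After op 2 (out_shuffle): [5 2 3 4 0 1]
After op 3 (out_shuffle): [5 4 2 0 3 1]
After op 4 (out_shuffle): [5 0 4 3 2 1]
After op 5 (out_shuffle): [5 3 0 2 4 1]
After op 6 (out_shuffle): [5 2 3 4 0 1]

Answer: 5 2 3 4 0 1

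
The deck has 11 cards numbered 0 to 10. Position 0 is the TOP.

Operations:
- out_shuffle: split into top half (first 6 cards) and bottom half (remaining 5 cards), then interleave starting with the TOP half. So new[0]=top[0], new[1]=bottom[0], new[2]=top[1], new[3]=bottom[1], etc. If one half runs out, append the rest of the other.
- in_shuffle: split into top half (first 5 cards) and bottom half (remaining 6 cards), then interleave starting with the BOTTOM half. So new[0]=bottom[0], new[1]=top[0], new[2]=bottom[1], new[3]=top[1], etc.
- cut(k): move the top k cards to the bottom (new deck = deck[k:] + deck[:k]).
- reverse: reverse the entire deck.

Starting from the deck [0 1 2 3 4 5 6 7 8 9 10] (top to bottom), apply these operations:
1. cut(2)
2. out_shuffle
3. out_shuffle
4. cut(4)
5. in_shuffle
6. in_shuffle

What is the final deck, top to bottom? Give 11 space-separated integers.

Answer: 9 7 5 3 1 10 8 6 4 2 0

Derivation:
After op 1 (cut(2)): [2 3 4 5 6 7 8 9 10 0 1]
After op 2 (out_shuffle): [2 8 3 9 4 10 5 0 6 1 7]
After op 3 (out_shuffle): [2 5 8 0 3 6 9 1 4 7 10]
After op 4 (cut(4)): [3 6 9 1 4 7 10 2 5 8 0]
After op 5 (in_shuffle): [7 3 10 6 2 9 5 1 8 4 0]
After op 6 (in_shuffle): [9 7 5 3 1 10 8 6 4 2 0]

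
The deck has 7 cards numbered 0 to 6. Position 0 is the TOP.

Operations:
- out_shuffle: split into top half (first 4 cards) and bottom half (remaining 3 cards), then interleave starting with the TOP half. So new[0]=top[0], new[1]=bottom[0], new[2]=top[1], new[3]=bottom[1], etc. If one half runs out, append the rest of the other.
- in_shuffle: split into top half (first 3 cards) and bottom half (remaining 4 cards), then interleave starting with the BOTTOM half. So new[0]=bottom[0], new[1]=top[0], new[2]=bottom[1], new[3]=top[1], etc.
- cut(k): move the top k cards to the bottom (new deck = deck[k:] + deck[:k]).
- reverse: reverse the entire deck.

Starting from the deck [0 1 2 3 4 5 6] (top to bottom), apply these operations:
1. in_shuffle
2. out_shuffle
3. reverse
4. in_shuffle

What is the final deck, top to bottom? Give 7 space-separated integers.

Answer: 2 1 0 6 5 4 3

Derivation:
After op 1 (in_shuffle): [3 0 4 1 5 2 6]
After op 2 (out_shuffle): [3 5 0 2 4 6 1]
After op 3 (reverse): [1 6 4 2 0 5 3]
After op 4 (in_shuffle): [2 1 0 6 5 4 3]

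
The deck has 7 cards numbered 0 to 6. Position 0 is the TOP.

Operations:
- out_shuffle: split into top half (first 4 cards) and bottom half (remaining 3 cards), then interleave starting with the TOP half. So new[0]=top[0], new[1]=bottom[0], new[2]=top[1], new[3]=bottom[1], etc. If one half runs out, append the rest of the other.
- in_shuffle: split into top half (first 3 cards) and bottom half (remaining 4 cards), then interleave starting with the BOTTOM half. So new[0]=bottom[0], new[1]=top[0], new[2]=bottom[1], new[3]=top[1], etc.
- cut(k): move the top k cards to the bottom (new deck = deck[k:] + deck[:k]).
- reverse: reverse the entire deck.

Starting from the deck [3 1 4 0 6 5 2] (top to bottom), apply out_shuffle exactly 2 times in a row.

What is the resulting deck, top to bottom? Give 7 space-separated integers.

After op 1 (out_shuffle): [3 6 1 5 4 2 0]
After op 2 (out_shuffle): [3 4 6 2 1 0 5]

Answer: 3 4 6 2 1 0 5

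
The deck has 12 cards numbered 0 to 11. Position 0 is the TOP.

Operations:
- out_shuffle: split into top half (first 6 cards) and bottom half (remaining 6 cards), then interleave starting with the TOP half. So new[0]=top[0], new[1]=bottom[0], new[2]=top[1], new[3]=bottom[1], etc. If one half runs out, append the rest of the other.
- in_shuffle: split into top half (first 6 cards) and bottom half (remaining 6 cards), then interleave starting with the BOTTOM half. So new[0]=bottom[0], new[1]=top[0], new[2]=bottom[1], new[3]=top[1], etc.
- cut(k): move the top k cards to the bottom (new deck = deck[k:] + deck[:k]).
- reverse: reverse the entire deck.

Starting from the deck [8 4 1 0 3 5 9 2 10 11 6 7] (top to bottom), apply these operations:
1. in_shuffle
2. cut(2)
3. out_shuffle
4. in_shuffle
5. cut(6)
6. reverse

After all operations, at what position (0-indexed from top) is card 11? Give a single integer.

After op 1 (in_shuffle): [9 8 2 4 10 1 11 0 6 3 7 5]
After op 2 (cut(2)): [2 4 10 1 11 0 6 3 7 5 9 8]
After op 3 (out_shuffle): [2 6 4 3 10 7 1 5 11 9 0 8]
After op 4 (in_shuffle): [1 2 5 6 11 4 9 3 0 10 8 7]
After op 5 (cut(6)): [9 3 0 10 8 7 1 2 5 6 11 4]
After op 6 (reverse): [4 11 6 5 2 1 7 8 10 0 3 9]
Card 11 is at position 1.

Answer: 1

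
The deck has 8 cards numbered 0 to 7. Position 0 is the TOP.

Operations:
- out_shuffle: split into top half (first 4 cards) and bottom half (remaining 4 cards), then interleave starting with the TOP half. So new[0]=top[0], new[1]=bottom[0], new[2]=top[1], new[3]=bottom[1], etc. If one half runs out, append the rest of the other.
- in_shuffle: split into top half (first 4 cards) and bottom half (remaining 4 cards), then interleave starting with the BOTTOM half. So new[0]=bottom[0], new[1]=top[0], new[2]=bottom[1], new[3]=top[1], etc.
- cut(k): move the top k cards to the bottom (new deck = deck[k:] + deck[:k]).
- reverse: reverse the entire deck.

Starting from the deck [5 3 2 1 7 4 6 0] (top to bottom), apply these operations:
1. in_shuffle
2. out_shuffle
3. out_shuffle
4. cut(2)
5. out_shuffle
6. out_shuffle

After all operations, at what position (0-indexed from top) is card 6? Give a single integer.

After op 1 (in_shuffle): [7 5 4 3 6 2 0 1]
After op 2 (out_shuffle): [7 6 5 2 4 0 3 1]
After op 3 (out_shuffle): [7 4 6 0 5 3 2 1]
After op 4 (cut(2)): [6 0 5 3 2 1 7 4]
After op 5 (out_shuffle): [6 2 0 1 5 7 3 4]
After op 6 (out_shuffle): [6 5 2 7 0 3 1 4]
Card 6 is at position 0.

Answer: 0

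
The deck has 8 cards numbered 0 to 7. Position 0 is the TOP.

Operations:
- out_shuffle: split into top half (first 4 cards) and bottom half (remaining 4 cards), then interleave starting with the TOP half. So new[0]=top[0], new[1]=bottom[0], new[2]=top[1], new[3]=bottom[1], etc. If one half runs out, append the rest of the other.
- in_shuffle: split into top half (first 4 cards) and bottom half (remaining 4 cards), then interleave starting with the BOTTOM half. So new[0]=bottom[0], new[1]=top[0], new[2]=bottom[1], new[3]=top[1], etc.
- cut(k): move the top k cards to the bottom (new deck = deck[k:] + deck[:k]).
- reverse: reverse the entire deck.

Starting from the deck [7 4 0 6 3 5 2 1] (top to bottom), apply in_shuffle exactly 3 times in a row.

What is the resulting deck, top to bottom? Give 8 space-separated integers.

Answer: 1 2 5 3 6 0 4 7

Derivation:
After op 1 (in_shuffle): [3 7 5 4 2 0 1 6]
After op 2 (in_shuffle): [2 3 0 7 1 5 6 4]
After op 3 (in_shuffle): [1 2 5 3 6 0 4 7]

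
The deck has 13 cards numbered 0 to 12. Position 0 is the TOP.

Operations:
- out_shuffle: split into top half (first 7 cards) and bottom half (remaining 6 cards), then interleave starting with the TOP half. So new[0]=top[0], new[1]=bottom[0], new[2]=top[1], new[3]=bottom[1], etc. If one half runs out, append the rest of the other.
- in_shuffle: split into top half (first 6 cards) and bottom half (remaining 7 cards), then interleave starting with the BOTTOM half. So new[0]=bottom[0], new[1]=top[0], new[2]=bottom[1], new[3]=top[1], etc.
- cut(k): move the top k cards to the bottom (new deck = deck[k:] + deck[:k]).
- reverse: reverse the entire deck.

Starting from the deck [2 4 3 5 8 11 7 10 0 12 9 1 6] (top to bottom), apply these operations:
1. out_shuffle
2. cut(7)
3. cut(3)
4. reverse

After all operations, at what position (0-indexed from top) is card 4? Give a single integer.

After op 1 (out_shuffle): [2 10 4 0 3 12 5 9 8 1 11 6 7]
After op 2 (cut(7)): [9 8 1 11 6 7 2 10 4 0 3 12 5]
After op 3 (cut(3)): [11 6 7 2 10 4 0 3 12 5 9 8 1]
After op 4 (reverse): [1 8 9 5 12 3 0 4 10 2 7 6 11]
Card 4 is at position 7.

Answer: 7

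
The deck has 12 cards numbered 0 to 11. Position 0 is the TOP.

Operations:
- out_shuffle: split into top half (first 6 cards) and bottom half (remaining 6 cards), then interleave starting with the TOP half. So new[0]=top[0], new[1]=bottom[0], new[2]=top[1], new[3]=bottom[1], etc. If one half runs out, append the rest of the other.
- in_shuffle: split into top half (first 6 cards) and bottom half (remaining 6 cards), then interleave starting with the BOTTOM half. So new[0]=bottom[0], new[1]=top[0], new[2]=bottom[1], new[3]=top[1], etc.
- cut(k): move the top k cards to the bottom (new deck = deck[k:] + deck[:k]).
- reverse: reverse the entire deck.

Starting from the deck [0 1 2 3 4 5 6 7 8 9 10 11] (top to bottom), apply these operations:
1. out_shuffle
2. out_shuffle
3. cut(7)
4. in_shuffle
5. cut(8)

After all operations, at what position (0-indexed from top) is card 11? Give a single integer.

After op 1 (out_shuffle): [0 6 1 7 2 8 3 9 4 10 5 11]
After op 2 (out_shuffle): [0 3 6 9 1 4 7 10 2 5 8 11]
After op 3 (cut(7)): [10 2 5 8 11 0 3 6 9 1 4 7]
After op 4 (in_shuffle): [3 10 6 2 9 5 1 8 4 11 7 0]
After op 5 (cut(8)): [4 11 7 0 3 10 6 2 9 5 1 8]
Card 11 is at position 1.

Answer: 1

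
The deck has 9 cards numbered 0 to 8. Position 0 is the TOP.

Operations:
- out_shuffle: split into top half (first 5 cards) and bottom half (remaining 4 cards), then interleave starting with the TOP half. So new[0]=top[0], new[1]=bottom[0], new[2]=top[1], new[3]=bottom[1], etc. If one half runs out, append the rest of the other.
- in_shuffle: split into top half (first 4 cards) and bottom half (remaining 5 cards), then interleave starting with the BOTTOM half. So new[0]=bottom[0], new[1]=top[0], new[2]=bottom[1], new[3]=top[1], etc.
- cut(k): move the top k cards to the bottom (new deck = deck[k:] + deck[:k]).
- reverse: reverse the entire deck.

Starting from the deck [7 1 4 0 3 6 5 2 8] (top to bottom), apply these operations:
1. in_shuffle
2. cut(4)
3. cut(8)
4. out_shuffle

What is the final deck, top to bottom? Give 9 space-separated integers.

After op 1 (in_shuffle): [3 7 6 1 5 4 2 0 8]
After op 2 (cut(4)): [5 4 2 0 8 3 7 6 1]
After op 3 (cut(8)): [1 5 4 2 0 8 3 7 6]
After op 4 (out_shuffle): [1 8 5 3 4 7 2 6 0]

Answer: 1 8 5 3 4 7 2 6 0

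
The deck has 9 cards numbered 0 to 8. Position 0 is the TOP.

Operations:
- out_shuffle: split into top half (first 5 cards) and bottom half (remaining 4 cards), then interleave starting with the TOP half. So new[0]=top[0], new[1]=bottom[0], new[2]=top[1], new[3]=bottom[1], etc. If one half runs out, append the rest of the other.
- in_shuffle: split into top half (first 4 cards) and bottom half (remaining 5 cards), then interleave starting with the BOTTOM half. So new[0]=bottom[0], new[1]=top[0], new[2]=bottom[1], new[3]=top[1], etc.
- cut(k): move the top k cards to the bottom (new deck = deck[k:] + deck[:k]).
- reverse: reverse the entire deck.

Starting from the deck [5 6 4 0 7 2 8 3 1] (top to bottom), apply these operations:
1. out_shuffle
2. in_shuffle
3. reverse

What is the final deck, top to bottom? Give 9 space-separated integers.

After op 1 (out_shuffle): [5 2 6 8 4 3 0 1 7]
After op 2 (in_shuffle): [4 5 3 2 0 6 1 8 7]
After op 3 (reverse): [7 8 1 6 0 2 3 5 4]

Answer: 7 8 1 6 0 2 3 5 4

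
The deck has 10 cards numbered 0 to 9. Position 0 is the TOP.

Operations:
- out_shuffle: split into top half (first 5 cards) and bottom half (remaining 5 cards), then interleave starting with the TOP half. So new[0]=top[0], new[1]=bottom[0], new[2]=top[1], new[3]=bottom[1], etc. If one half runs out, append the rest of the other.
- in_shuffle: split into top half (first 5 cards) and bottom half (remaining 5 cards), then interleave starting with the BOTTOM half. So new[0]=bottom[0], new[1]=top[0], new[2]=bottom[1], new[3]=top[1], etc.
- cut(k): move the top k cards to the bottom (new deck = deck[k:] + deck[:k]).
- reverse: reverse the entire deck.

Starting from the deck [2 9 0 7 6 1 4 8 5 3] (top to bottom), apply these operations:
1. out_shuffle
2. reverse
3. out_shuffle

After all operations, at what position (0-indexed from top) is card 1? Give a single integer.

After op 1 (out_shuffle): [2 1 9 4 0 8 7 5 6 3]
After op 2 (reverse): [3 6 5 7 8 0 4 9 1 2]
After op 3 (out_shuffle): [3 0 6 4 5 9 7 1 8 2]
Card 1 is at position 7.

Answer: 7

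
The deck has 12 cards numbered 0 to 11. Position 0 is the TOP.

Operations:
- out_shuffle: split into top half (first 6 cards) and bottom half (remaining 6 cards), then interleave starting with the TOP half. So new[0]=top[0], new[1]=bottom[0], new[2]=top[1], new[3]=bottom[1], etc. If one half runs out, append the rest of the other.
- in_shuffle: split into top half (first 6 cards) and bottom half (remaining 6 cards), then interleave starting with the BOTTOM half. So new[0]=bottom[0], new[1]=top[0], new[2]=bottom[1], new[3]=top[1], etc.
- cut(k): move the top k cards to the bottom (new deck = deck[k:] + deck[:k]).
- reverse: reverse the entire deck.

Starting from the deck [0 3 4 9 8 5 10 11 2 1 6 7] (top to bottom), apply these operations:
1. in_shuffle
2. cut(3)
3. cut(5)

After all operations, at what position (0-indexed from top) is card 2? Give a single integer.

Answer: 8

Derivation:
After op 1 (in_shuffle): [10 0 11 3 2 4 1 9 6 8 7 5]
After op 2 (cut(3)): [3 2 4 1 9 6 8 7 5 10 0 11]
After op 3 (cut(5)): [6 8 7 5 10 0 11 3 2 4 1 9]
Card 2 is at position 8.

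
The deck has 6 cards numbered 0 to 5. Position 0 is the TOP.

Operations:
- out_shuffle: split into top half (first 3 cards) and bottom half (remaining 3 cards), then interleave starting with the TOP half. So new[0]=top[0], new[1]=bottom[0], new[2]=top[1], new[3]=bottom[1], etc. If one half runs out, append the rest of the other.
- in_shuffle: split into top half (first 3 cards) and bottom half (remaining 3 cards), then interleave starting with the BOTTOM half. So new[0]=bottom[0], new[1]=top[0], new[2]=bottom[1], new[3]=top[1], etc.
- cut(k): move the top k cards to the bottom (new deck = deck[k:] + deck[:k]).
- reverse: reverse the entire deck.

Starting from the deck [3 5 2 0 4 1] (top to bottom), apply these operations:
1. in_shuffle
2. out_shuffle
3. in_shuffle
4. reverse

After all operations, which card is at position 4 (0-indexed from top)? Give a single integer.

Answer: 0

Derivation:
After op 1 (in_shuffle): [0 3 4 5 1 2]
After op 2 (out_shuffle): [0 5 3 1 4 2]
After op 3 (in_shuffle): [1 0 4 5 2 3]
After op 4 (reverse): [3 2 5 4 0 1]
Position 4: card 0.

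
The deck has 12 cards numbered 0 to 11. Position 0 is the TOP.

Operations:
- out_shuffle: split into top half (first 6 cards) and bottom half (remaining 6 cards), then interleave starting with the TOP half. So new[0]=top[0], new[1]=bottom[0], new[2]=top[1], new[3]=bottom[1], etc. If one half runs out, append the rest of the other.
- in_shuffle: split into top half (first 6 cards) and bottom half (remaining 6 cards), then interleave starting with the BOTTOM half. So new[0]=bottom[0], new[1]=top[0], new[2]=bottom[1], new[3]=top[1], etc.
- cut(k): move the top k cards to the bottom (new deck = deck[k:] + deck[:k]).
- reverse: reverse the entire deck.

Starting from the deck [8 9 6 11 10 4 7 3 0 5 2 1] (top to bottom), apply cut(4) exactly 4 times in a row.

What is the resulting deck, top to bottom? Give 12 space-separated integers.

After op 1 (cut(4)): [10 4 7 3 0 5 2 1 8 9 6 11]
After op 2 (cut(4)): [0 5 2 1 8 9 6 11 10 4 7 3]
After op 3 (cut(4)): [8 9 6 11 10 4 7 3 0 5 2 1]
After op 4 (cut(4)): [10 4 7 3 0 5 2 1 8 9 6 11]

Answer: 10 4 7 3 0 5 2 1 8 9 6 11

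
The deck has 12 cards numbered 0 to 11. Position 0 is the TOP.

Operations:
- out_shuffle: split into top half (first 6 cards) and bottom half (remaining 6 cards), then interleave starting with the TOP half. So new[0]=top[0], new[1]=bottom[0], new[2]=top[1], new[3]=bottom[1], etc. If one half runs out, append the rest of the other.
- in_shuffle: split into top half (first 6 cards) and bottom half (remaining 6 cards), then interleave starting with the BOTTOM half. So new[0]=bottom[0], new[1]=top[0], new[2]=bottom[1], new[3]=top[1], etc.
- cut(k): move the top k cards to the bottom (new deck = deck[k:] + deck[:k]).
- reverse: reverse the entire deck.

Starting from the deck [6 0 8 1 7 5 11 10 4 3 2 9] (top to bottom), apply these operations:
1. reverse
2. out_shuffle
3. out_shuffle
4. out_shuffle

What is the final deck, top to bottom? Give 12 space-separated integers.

Answer: 9 7 4 0 5 3 8 11 2 1 10 6

Derivation:
After op 1 (reverse): [9 2 3 4 10 11 5 7 1 8 0 6]
After op 2 (out_shuffle): [9 5 2 7 3 1 4 8 10 0 11 6]
After op 3 (out_shuffle): [9 4 5 8 2 10 7 0 3 11 1 6]
After op 4 (out_shuffle): [9 7 4 0 5 3 8 11 2 1 10 6]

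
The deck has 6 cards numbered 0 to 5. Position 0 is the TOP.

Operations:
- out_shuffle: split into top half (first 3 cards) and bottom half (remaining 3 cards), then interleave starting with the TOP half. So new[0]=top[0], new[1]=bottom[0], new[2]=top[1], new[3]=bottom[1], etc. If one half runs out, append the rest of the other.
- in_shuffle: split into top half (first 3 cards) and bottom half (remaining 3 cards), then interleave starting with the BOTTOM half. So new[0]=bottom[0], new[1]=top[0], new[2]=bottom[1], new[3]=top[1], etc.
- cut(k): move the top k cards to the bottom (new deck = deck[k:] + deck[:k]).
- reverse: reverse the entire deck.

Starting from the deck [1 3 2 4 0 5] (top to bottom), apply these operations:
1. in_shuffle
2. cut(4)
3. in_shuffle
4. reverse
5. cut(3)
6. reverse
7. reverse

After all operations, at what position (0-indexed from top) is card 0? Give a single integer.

Answer: 0

Derivation:
After op 1 (in_shuffle): [4 1 0 3 5 2]
After op 2 (cut(4)): [5 2 4 1 0 3]
After op 3 (in_shuffle): [1 5 0 2 3 4]
After op 4 (reverse): [4 3 2 0 5 1]
After op 5 (cut(3)): [0 5 1 4 3 2]
After op 6 (reverse): [2 3 4 1 5 0]
After op 7 (reverse): [0 5 1 4 3 2]
Card 0 is at position 0.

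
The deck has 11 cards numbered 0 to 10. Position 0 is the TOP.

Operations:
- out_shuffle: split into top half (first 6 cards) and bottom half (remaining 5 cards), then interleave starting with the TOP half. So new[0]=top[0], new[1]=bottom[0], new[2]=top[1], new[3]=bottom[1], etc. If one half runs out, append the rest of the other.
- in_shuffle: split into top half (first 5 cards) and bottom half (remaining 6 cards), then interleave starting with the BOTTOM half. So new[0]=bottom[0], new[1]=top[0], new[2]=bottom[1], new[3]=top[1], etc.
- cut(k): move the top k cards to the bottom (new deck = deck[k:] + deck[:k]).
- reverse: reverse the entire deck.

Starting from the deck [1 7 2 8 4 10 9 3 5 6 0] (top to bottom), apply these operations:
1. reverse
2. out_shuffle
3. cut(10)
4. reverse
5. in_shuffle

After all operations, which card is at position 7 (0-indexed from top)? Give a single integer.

Answer: 3

Derivation:
After op 1 (reverse): [0 6 5 3 9 10 4 8 2 7 1]
After op 2 (out_shuffle): [0 4 6 8 5 2 3 7 9 1 10]
After op 3 (cut(10)): [10 0 4 6 8 5 2 3 7 9 1]
After op 4 (reverse): [1 9 7 3 2 5 8 6 4 0 10]
After op 5 (in_shuffle): [5 1 8 9 6 7 4 3 0 2 10]
Position 7: card 3.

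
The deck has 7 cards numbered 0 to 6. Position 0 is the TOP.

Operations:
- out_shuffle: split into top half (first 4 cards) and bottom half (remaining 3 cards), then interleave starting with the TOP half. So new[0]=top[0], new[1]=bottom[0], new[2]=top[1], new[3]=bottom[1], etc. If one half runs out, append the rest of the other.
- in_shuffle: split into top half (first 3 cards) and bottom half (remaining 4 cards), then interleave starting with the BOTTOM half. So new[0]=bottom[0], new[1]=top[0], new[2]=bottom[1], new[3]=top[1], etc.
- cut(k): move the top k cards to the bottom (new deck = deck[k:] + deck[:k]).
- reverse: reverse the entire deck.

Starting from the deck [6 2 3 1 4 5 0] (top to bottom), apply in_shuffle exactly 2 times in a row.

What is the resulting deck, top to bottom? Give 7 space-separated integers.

Answer: 2 1 5 6 3 4 0

Derivation:
After op 1 (in_shuffle): [1 6 4 2 5 3 0]
After op 2 (in_shuffle): [2 1 5 6 3 4 0]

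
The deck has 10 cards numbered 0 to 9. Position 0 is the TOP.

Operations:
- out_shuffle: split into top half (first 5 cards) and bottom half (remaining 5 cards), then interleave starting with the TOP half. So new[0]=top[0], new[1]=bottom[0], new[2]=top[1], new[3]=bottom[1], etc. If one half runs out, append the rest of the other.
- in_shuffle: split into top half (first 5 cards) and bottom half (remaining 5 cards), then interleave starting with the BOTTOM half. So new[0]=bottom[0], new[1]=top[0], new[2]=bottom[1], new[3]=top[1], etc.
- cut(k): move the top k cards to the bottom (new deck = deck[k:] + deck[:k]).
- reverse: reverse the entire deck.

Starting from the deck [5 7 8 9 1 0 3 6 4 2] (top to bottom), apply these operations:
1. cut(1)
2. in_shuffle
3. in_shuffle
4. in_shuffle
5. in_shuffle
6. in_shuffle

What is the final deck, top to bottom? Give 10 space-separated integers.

After op 1 (cut(1)): [7 8 9 1 0 3 6 4 2 5]
After op 2 (in_shuffle): [3 7 6 8 4 9 2 1 5 0]
After op 3 (in_shuffle): [9 3 2 7 1 6 5 8 0 4]
After op 4 (in_shuffle): [6 9 5 3 8 2 0 7 4 1]
After op 5 (in_shuffle): [2 6 0 9 7 5 4 3 1 8]
After op 6 (in_shuffle): [5 2 4 6 3 0 1 9 8 7]

Answer: 5 2 4 6 3 0 1 9 8 7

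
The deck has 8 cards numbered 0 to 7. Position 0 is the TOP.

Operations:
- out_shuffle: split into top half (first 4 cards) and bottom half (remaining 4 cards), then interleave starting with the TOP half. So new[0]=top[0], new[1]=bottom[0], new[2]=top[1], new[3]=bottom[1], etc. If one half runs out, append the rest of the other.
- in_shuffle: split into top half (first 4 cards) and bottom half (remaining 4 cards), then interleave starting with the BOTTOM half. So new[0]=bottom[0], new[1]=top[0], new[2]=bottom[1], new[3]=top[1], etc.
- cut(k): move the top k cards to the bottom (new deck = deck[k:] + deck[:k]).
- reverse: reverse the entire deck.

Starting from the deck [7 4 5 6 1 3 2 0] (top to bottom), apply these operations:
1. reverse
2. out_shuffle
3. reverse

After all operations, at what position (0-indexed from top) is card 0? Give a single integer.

Answer: 7

Derivation:
After op 1 (reverse): [0 2 3 1 6 5 4 7]
After op 2 (out_shuffle): [0 6 2 5 3 4 1 7]
After op 3 (reverse): [7 1 4 3 5 2 6 0]
Card 0 is at position 7.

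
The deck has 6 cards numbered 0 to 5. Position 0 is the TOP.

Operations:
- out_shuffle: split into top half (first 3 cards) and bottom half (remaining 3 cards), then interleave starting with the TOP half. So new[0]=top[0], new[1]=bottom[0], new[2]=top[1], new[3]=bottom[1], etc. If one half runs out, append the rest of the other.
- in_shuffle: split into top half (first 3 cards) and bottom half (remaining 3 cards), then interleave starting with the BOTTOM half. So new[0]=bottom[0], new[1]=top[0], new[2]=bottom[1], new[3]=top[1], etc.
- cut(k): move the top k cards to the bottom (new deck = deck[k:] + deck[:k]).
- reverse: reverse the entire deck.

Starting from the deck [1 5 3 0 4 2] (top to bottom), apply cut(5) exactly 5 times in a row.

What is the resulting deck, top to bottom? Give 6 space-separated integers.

Answer: 5 3 0 4 2 1

Derivation:
After op 1 (cut(5)): [2 1 5 3 0 4]
After op 2 (cut(5)): [4 2 1 5 3 0]
After op 3 (cut(5)): [0 4 2 1 5 3]
After op 4 (cut(5)): [3 0 4 2 1 5]
After op 5 (cut(5)): [5 3 0 4 2 1]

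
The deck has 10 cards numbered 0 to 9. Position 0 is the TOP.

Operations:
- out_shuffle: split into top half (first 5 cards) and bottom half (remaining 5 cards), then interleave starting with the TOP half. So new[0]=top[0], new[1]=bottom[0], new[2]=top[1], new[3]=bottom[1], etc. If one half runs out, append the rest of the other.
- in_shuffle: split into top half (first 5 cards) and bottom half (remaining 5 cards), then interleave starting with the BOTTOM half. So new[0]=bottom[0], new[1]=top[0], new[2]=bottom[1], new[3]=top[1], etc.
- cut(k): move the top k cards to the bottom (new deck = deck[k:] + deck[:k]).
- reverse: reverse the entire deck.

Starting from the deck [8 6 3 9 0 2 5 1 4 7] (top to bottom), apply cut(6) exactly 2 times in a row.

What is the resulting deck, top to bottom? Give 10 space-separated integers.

After op 1 (cut(6)): [5 1 4 7 8 6 3 9 0 2]
After op 2 (cut(6)): [3 9 0 2 5 1 4 7 8 6]

Answer: 3 9 0 2 5 1 4 7 8 6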